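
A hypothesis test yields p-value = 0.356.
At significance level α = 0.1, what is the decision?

Answer: fail to reject H₀

Derivation:
Compare p-value to α:
0.356 ≥ 0.1
Decision: fail to reject H₀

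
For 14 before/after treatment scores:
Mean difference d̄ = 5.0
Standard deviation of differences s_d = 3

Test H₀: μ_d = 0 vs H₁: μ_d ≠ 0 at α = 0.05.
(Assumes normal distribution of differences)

df = n - 1 = 13
SE = s_d/√n = 3/√14 = 0.8018
t = d̄/SE = 5.0/0.8018 = 6.2360
Critical value: t_{0.025,13} = ±2.160
p-value < 0.0001
Decision: reject H₀

Answer: t = 6.2360, reject H₀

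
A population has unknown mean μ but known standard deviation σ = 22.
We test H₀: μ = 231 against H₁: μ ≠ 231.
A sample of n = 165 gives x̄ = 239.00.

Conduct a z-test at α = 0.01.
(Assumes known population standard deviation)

Answer: z = 4.6710, reject H₀

Derivation:
Standard error: SE = σ/√n = 22/√165 = 1.7127
z-statistic: z = (x̄ - μ₀)/SE = (239.00 - 231)/1.7127 = 4.6710
Critical value: ±2.576
p-value < 0.0001
Decision: reject H₀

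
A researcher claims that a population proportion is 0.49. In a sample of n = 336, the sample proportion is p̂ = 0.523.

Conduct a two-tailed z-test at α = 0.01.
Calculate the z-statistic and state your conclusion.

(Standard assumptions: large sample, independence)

Answer: z = 1.2100, fail to reject H₀

Derivation:
H₀: p = 0.49, H₁: p ≠ 0.49
Standard error: SE = √(p₀(1-p₀)/n) = √(0.49×0.51/336) = 0.027272
z-statistic: z = (p̂ - p₀)/SE = (0.523 - 0.49)/0.027272 = 1.2100
Critical value: z_0.005 = ±2.576
p-value = 0.2263
Decision: fail to reject H₀ at α = 0.01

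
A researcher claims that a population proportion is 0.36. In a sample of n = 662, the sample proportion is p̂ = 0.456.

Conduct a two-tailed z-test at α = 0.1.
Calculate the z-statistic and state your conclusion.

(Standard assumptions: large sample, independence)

H₀: p = 0.36, H₁: p ≠ 0.36
Standard error: SE = √(p₀(1-p₀)/n) = √(0.36×0.64/662) = 0.018656
z-statistic: z = (p̂ - p₀)/SE = (0.456 - 0.36)/0.018656 = 5.1458
Critical value: z_0.05 = ±1.645
p-value < 0.0001
Decision: reject H₀ at α = 0.1

Answer: z = 5.1458, reject H₀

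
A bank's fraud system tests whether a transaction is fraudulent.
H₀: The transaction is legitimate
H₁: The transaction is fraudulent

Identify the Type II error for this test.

Answer: Allowing a fraudulent transaction to go through

Derivation:
Type I error (α): Rejecting H₀ when H₀ is true
Type II error (β): Failing to reject H₀ when H₁ is true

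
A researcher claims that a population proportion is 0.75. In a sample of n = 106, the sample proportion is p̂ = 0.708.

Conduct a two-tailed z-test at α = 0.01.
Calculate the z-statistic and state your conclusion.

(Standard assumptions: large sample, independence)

Answer: z = -0.9986, fail to reject H₀

Derivation:
H₀: p = 0.75, H₁: p ≠ 0.75
Standard error: SE = √(p₀(1-p₀)/n) = √(0.75×0.25/106) = 0.042058
z-statistic: z = (p̂ - p₀)/SE = (0.708 - 0.75)/0.042058 = -0.9986
Critical value: z_0.005 = ±2.576
p-value = 0.3180
Decision: fail to reject H₀ at α = 0.01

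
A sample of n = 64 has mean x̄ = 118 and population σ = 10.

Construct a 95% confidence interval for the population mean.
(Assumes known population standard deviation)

Answer: (115.5500, 120.4500)

Derivation:
Confidence level: 95%, α = 0.05
z_0.025 = 1.960
SE = σ/√n = 10/√64 = 1.2500
Margin of error = 1.960 × 1.2500 = 2.4500
CI: x̄ ± margin = 118 ± 2.4500
CI: (115.5500, 120.4500)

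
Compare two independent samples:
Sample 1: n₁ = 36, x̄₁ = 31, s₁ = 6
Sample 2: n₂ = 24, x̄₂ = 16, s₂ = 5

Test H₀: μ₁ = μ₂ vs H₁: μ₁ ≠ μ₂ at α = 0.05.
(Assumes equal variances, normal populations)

Answer: t = 10.1194, reject H₀

Derivation:
Pooled variance: s²_p = [35×6² + 23×5²]/(58) = 31.6379
s_p = 5.6248
SE = s_p×√(1/n₁ + 1/n₂) = 5.6248×√(1/36 + 1/24) = 1.4823
t = (x̄₁ - x̄₂)/SE = (31 - 16)/1.4823 = 10.1194
df = 58, t-critical = ±2.002
Decision: reject H₀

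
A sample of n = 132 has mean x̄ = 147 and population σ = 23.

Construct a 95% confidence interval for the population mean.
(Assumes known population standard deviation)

Confidence level: 95%, α = 0.05
z_0.025 = 1.960
SE = σ/√n = 23/√132 = 2.0019
Margin of error = 1.960 × 2.0019 = 3.9237
CI: x̄ ± margin = 147 ± 3.9237
CI: (143.0763, 150.9237)

Answer: (143.0763, 150.9237)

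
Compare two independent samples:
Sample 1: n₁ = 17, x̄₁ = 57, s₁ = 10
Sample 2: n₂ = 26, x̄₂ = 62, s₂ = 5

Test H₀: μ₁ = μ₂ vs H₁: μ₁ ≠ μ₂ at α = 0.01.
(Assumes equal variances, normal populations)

Answer: t = -2.1761, fail to reject H₀

Derivation:
Pooled variance: s²_p = [16×10² + 25×5²]/(41) = 54.2683
s_p = 7.3667
SE = s_p×√(1/n₁ + 1/n₂) = 7.3667×√(1/17 + 1/26) = 2.2977
t = (x̄₁ - x̄₂)/SE = (57 - 62)/2.2977 = -2.1761
df = 41, t-critical = ±2.701
Decision: fail to reject H₀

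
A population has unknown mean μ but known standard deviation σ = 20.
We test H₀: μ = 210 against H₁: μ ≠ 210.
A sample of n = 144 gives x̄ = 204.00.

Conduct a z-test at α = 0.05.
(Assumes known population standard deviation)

Standard error: SE = σ/√n = 20/√144 = 1.6667
z-statistic: z = (x̄ - μ₀)/SE = (204.00 - 210)/1.6667 = -3.5999
Critical value: ±1.960
p-value = 0.0003
Decision: reject H₀

Answer: z = -3.5999, reject H₀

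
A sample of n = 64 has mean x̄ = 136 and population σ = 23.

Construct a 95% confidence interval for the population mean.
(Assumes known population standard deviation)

Answer: (130.3650, 141.6350)

Derivation:
Confidence level: 95%, α = 0.05
z_0.025 = 1.960
SE = σ/√n = 23/√64 = 2.8750
Margin of error = 1.960 × 2.8750 = 5.6350
CI: x̄ ± margin = 136 ± 5.6350
CI: (130.3650, 141.6350)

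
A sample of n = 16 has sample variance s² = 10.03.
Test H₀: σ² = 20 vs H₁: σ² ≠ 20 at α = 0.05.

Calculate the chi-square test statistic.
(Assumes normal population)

Answer: χ² = 7.5225, fail to reject H₀

Derivation:
df = n - 1 = 15
χ² = (n-1)s²/σ₀² = 15×10.03/20 = 7.5225
Critical values: χ²_{0.975,15} = 6.262, χ²_{0.025,15} = 27.488
Rejection region: χ² < 6.262 or χ² > 27.488
Decision: fail to reject H₀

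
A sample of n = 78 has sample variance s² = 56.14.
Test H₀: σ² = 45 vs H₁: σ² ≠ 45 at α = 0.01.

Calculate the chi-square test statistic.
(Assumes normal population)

Answer: χ² = 96.0618, fail to reject H₀

Derivation:
df = n - 1 = 77
χ² = (n-1)s²/σ₀² = 77×56.14/45 = 96.0618
Critical values: χ²_{0.995,77} = 48.788, χ²_{0.005,77} = 112.704
Rejection region: χ² < 48.788 or χ² > 112.704
Decision: fail to reject H₀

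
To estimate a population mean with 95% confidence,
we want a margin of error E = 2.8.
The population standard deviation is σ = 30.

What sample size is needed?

z_0.025 = 1.960
n = (z×σ/E)² = (1.960×30/2.8)²
n = 441.0000
Already a whole number: n = 441

Answer: n = 441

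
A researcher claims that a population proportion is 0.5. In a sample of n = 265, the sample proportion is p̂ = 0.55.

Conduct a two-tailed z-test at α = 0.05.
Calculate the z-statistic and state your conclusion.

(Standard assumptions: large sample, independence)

Answer: z = 1.6279, fail to reject H₀

Derivation:
H₀: p = 0.5, H₁: p ≠ 0.5
Standard error: SE = √(p₀(1-p₀)/n) = √(0.5×0.5/265) = 0.030715
z-statistic: z = (p̂ - p₀)/SE = (0.55 - 0.5)/0.030715 = 1.6279
Critical value: z_0.025 = ±1.960
p-value = 0.1035
Decision: fail to reject H₀ at α = 0.05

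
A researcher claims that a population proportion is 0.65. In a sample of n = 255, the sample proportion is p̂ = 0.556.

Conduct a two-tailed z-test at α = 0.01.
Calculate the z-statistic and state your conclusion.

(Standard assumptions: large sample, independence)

H₀: p = 0.65, H₁: p ≠ 0.65
Standard error: SE = √(p₀(1-p₀)/n) = √(0.65×0.35/255) = 0.029869
z-statistic: z = (p̂ - p₀)/SE = (0.556 - 0.65)/0.029869 = -3.1471
Critical value: z_0.005 = ±2.576
p-value = 0.0016
Decision: reject H₀ at α = 0.01

Answer: z = -3.1471, reject H₀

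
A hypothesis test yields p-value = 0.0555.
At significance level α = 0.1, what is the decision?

Answer: reject H₀

Derivation:
Compare p-value to α:
0.0555 < 0.1
Decision: reject H₀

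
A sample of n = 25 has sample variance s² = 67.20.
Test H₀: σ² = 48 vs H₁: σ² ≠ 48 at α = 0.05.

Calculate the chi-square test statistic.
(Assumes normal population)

df = n - 1 = 24
χ² = (n-1)s²/σ₀² = 24×67.20/48 = 33.6000
Critical values: χ²_{0.975,24} = 12.401, χ²_{0.025,24} = 39.364
Rejection region: χ² < 12.401 or χ² > 39.364
Decision: fail to reject H₀

Answer: χ² = 33.6000, fail to reject H₀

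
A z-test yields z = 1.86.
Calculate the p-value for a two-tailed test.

For z = 1.86:
p = 2×P(Z > |1.86|) = 2×(1 - Φ(1.86)) = 0.0629

Answer: p-value ≈ 0.0629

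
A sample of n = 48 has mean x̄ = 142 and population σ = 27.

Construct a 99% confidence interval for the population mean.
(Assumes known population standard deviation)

Confidence level: 99%, α = 0.01
z_0.005 = 2.576
SE = σ/√n = 27/√48 = 3.8971
Margin of error = 2.576 × 3.8971 = 10.0389
CI: x̄ ± margin = 142 ± 10.0389
CI: (131.9611, 152.0389)

Answer: (131.9611, 152.0389)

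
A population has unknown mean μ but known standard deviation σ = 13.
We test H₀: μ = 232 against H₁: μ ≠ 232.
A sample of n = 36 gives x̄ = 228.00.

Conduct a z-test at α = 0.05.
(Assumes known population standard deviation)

Answer: z = -1.8461, fail to reject H₀

Derivation:
Standard error: SE = σ/√n = 13/√36 = 2.1667
z-statistic: z = (x̄ - μ₀)/SE = (228.00 - 232)/2.1667 = -1.8461
Critical value: ±1.960
p-value = 0.0649
Decision: fail to reject H₀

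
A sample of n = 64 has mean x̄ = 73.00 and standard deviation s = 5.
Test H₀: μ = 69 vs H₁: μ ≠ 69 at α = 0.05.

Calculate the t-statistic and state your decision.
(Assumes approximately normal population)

df = n - 1 = 63
SE = s/√n = 5/√64 = 0.6250
t = (x̄ - μ₀)/SE = (73.00 - 69)/0.6250 = 6.4000
Critical value: t_{0.025,63} = ±1.998
p-value < 0.0001
Decision: reject H₀

Answer: t = 6.4000, reject H₀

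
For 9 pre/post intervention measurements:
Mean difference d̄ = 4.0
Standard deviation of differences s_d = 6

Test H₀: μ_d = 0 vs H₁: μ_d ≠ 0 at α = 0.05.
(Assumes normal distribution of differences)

df = n - 1 = 8
SE = s_d/√n = 6/√9 = 2.0000
t = d̄/SE = 4.0/2.0000 = 2.0000
Critical value: t_{0.025,8} = ±2.306
p-value ≈ 0.0805
Decision: fail to reject H₀

Answer: t = 2.0000, fail to reject H₀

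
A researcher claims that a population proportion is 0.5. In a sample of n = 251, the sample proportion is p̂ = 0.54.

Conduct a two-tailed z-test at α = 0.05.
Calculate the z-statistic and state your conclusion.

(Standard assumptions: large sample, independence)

Answer: z = 1.2674, fail to reject H₀

Derivation:
H₀: p = 0.5, H₁: p ≠ 0.5
Standard error: SE = √(p₀(1-p₀)/n) = √(0.5×0.5/251) = 0.031560
z-statistic: z = (p̂ - p₀)/SE = (0.54 - 0.5)/0.031560 = 1.2674
Critical value: z_0.025 = ±1.960
p-value = 0.2050
Decision: fail to reject H₀ at α = 0.05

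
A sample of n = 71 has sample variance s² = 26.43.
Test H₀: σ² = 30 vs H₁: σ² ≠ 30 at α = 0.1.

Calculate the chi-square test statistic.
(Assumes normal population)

df = n - 1 = 70
χ² = (n-1)s²/σ₀² = 70×26.43/30 = 61.6700
Critical values: χ²_{0.95,70} = 51.739, χ²_{0.05,70} = 90.531
Rejection region: χ² < 51.739 or χ² > 90.531
Decision: fail to reject H₀

Answer: χ² = 61.6700, fail to reject H₀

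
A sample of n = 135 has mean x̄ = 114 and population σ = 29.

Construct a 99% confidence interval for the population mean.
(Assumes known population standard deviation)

Answer: (107.5706, 120.4294)

Derivation:
Confidence level: 99%, α = 0.01
z_0.005 = 2.576
SE = σ/√n = 29/√135 = 2.4959
Margin of error = 2.576 × 2.4959 = 6.4294
CI: x̄ ± margin = 114 ± 6.4294
CI: (107.5706, 120.4294)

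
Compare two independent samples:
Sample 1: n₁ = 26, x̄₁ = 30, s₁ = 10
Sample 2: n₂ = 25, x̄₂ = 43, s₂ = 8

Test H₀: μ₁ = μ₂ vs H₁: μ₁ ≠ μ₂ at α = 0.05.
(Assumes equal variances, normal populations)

Pooled variance: s²_p = [25×10² + 24×8²]/(49) = 82.3673
s_p = 9.0756
SE = s_p×√(1/n₁ + 1/n₂) = 9.0756×√(1/26 + 1/25) = 2.5422
t = (x̄₁ - x̄₂)/SE = (30 - 43)/2.5422 = -5.1137
df = 49, t-critical = ±2.010
Decision: reject H₀

Answer: t = -5.1137, reject H₀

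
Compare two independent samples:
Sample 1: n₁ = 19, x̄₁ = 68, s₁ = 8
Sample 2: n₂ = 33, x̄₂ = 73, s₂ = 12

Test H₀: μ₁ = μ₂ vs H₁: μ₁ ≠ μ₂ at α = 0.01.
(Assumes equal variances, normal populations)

Answer: t = -1.6176, fail to reject H₀

Derivation:
Pooled variance: s²_p = [18×8² + 32×12²]/(50) = 115.2000
s_p = 10.7331
SE = s_p×√(1/n₁ + 1/n₂) = 10.7331×√(1/19 + 1/33) = 3.0910
t = (x̄₁ - x̄₂)/SE = (68 - 73)/3.0910 = -1.6176
df = 50, t-critical = ±2.678
Decision: fail to reject H₀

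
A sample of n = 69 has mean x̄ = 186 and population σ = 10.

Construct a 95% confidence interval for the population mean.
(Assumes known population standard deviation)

Answer: (183.6404, 188.3596)

Derivation:
Confidence level: 95%, α = 0.05
z_0.025 = 1.960
SE = σ/√n = 10/√69 = 1.2039
Margin of error = 1.960 × 1.2039 = 2.3596
CI: x̄ ± margin = 186 ± 2.3596
CI: (183.6404, 188.3596)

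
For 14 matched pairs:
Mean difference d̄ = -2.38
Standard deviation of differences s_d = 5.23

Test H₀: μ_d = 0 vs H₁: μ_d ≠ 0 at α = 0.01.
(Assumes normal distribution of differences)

df = n - 1 = 13
SE = s_d/√n = 5.23/√14 = 1.3978
t = d̄/SE = -2.38/1.3978 = -1.7027
Critical value: t_{0.005,13} = ±3.012
p-value ≈ 0.1124
Decision: fail to reject H₀

Answer: t = -1.7027, fail to reject H₀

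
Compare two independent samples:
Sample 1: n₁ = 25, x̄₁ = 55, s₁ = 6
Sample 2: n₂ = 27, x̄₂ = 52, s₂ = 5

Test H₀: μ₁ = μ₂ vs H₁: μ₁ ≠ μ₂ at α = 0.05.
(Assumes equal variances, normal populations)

Pooled variance: s²_p = [24×6² + 26×5²]/(50) = 30.2800
s_p = 5.5027
SE = s_p×√(1/n₁ + 1/n₂) = 5.5027×√(1/25 + 1/27) = 1.5273
t = (x̄₁ - x̄₂)/SE = (55 - 52)/1.5273 = 1.9643
df = 50, t-critical = ±2.009
Decision: fail to reject H₀

Answer: t = 1.9643, fail to reject H₀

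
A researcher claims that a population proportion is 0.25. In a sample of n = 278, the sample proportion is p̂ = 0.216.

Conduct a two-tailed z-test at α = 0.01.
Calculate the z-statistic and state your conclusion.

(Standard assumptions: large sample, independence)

Answer: z = -1.3092, fail to reject H₀

Derivation:
H₀: p = 0.25, H₁: p ≠ 0.25
Standard error: SE = √(p₀(1-p₀)/n) = √(0.25×0.75/278) = 0.025970
z-statistic: z = (p̂ - p₀)/SE = (0.216 - 0.25)/0.025970 = -1.3092
Critical value: z_0.005 = ±2.576
p-value = 0.1905
Decision: fail to reject H₀ at α = 0.01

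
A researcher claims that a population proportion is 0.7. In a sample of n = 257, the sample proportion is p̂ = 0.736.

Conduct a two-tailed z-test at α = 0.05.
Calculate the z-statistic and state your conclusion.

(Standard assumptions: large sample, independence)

H₀: p = 0.7, H₁: p ≠ 0.7
Standard error: SE = √(p₀(1-p₀)/n) = √(0.7×0.3/257) = 0.028585
z-statistic: z = (p̂ - p₀)/SE = (0.736 - 0.7)/0.028585 = 1.2594
Critical value: z_0.025 = ±1.960
p-value = 0.2079
Decision: fail to reject H₀ at α = 0.05

Answer: z = 1.2594, fail to reject H₀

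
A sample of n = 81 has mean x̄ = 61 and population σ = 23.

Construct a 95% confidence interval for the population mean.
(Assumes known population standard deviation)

Answer: (55.9910, 66.0090)

Derivation:
Confidence level: 95%, α = 0.05
z_0.025 = 1.960
SE = σ/√n = 23/√81 = 2.5556
Margin of error = 1.960 × 2.5556 = 5.0090
CI: x̄ ± margin = 61 ± 5.0090
CI: (55.9910, 66.0090)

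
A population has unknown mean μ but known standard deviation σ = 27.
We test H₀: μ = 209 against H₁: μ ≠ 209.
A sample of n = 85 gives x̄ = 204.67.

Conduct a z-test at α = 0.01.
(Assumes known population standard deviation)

Standard error: SE = σ/√n = 27/√85 = 2.9286
z-statistic: z = (x̄ - μ₀)/SE = (204.67 - 209)/2.9286 = -1.4785
Critical value: ±2.576
p-value = 0.1393
Decision: fail to reject H₀

Answer: z = -1.4785, fail to reject H₀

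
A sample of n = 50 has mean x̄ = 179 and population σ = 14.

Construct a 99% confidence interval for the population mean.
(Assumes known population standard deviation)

Confidence level: 99%, α = 0.01
z_0.005 = 2.576
SE = σ/√n = 14/√50 = 1.9799
Margin of error = 2.576 × 1.9799 = 5.1002
CI: x̄ ± margin = 179 ± 5.1002
CI: (173.8998, 184.1002)

Answer: (173.8998, 184.1002)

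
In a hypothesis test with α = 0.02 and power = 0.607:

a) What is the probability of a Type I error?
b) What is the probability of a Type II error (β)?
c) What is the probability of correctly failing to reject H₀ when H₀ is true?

a) Type I error probability = α = 0.02
b) Power = P(reject H₀ | H₁ true) = 1 - β = 0.607, so Type II error probability = β = 1 - Power = 0.393
c) P(fail to reject H₀ | H₀ true) = 1 - α = 0.98

Answer: a) 0.02, b) 0.393, c) 0.98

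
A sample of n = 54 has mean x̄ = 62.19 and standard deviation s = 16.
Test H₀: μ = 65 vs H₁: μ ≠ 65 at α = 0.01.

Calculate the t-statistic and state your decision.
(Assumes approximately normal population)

Answer: t = -1.2906, fail to reject H₀

Derivation:
df = n - 1 = 53
SE = s/√n = 16/√54 = 2.1773
t = (x̄ - μ₀)/SE = (62.19 - 65)/2.1773 = -1.2906
Critical value: t_{0.005,53} = ±2.672
p-value ≈ 0.2024
Decision: fail to reject H₀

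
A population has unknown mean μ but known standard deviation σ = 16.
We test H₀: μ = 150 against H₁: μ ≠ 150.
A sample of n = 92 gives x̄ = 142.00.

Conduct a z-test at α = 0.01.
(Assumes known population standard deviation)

Standard error: SE = σ/√n = 16/√92 = 1.6681
z-statistic: z = (x̄ - μ₀)/SE = (142.00 - 150)/1.6681 = -4.7959
Critical value: ±2.576
p-value < 0.0001
Decision: reject H₀

Answer: z = -4.7959, reject H₀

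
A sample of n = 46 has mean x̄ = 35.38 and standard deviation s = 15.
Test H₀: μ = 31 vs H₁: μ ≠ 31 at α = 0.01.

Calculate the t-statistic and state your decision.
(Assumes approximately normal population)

df = n - 1 = 45
SE = s/√n = 15/√46 = 2.2116
t = (x̄ - μ₀)/SE = (35.38 - 31)/2.2116 = 1.9805
Critical value: t_{0.005,45} = ±2.690
p-value ≈ 0.0538
Decision: fail to reject H₀

Answer: t = 1.9805, fail to reject H₀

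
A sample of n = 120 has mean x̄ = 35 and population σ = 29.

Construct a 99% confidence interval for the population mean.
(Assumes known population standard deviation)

Answer: (28.1806, 41.8194)

Derivation:
Confidence level: 99%, α = 0.01
z_0.005 = 2.576
SE = σ/√n = 29/√120 = 2.6473
Margin of error = 2.576 × 2.6473 = 6.8194
CI: x̄ ± margin = 35 ± 6.8194
CI: (28.1806, 41.8194)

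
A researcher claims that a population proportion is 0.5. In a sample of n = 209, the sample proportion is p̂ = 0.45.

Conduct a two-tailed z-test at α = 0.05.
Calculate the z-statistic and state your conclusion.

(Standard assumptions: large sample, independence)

H₀: p = 0.5, H₁: p ≠ 0.5
Standard error: SE = √(p₀(1-p₀)/n) = √(0.5×0.5/209) = 0.034586
z-statistic: z = (p̂ - p₀)/SE = (0.45 - 0.5)/0.034586 = -1.4457
Critical value: z_0.025 = ±1.960
p-value = 0.1483
Decision: fail to reject H₀ at α = 0.05

Answer: z = -1.4457, fail to reject H₀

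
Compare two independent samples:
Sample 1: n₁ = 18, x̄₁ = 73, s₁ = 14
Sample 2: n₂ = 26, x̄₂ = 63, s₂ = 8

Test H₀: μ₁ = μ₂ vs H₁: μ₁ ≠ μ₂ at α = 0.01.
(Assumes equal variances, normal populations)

Answer: t = 3.0096, reject H₀

Derivation:
Pooled variance: s²_p = [17×14² + 25×8²]/(42) = 117.4286
s_p = 10.8364
SE = s_p×√(1/n₁ + 1/n₂) = 10.8364×√(1/18 + 1/26) = 3.3227
t = (x̄₁ - x̄₂)/SE = (73 - 63)/3.3227 = 3.0096
df = 42, t-critical = ±2.698
Decision: reject H₀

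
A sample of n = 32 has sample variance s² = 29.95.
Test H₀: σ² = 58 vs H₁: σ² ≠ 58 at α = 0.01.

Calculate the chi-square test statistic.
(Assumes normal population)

Answer: χ² = 16.0078, fail to reject H₀

Derivation:
df = n - 1 = 31
χ² = (n-1)s²/σ₀² = 31×29.95/58 = 16.0078
Critical values: χ²_{0.995,31} = 14.458, χ²_{0.005,31} = 55.003
Rejection region: χ² < 14.458 or χ² > 55.003
Decision: fail to reject H₀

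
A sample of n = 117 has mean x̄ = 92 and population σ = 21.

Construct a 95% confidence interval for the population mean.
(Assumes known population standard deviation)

Confidence level: 95%, α = 0.05
z_0.025 = 1.960
SE = σ/√n = 21/√117 = 1.9415
Margin of error = 1.960 × 1.9415 = 3.8053
CI: x̄ ± margin = 92 ± 3.8053
CI: (88.1947, 95.8053)

Answer: (88.1947, 95.8053)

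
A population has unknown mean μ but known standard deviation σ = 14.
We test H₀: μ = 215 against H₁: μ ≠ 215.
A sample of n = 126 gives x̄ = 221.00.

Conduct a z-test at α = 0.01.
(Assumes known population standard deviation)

Answer: z = 4.8108, reject H₀

Derivation:
Standard error: SE = σ/√n = 14/√126 = 1.2472
z-statistic: z = (x̄ - μ₀)/SE = (221.00 - 215)/1.2472 = 4.8108
Critical value: ±2.576
p-value < 0.0001
Decision: reject H₀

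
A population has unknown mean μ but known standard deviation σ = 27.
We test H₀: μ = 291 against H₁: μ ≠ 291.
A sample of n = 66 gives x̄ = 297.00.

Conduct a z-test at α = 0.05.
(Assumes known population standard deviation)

Answer: z = 1.8053, fail to reject H₀

Derivation:
Standard error: SE = σ/√n = 27/√66 = 3.3235
z-statistic: z = (x̄ - μ₀)/SE = (297.00 - 291)/3.3235 = 1.8053
Critical value: ±1.960
p-value = 0.0710
Decision: fail to reject H₀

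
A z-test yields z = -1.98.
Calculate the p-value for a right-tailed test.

Answer: p-value ≈ 0.9761

Derivation:
For z = -1.98:
p = P(Z > -1.98) = 1 - Φ(-1.98) = 0.9761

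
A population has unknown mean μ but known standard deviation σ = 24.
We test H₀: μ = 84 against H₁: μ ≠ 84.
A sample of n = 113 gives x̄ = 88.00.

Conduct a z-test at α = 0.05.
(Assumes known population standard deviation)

Standard error: SE = σ/√n = 24/√113 = 2.2577
z-statistic: z = (x̄ - μ₀)/SE = (88.00 - 84)/2.2577 = 1.7717
Critical value: ±1.960
p-value = 0.0764
Decision: fail to reject H₀

Answer: z = 1.7717, fail to reject H₀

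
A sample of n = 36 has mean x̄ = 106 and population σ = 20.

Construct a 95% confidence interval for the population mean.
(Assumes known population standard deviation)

Confidence level: 95%, α = 0.05
z_0.025 = 1.960
SE = σ/√n = 20/√36 = 3.3333
Margin of error = 1.960 × 3.3333 = 6.5333
CI: x̄ ± margin = 106 ± 6.5333
CI: (99.4667, 112.5333)

Answer: (99.4667, 112.5333)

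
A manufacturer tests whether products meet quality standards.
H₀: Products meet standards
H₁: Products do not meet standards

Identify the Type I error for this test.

Answer: Rejecting good products that actually meet standards

Derivation:
A Type I error (probability α) occurs when we reject a true H₀.
A Type II error (probability β) occurs when we fail to reject a false H₀.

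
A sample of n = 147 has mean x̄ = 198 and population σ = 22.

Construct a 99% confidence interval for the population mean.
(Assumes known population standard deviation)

Confidence level: 99%, α = 0.01
z_0.005 = 2.576
SE = σ/√n = 22/√147 = 1.8145
Margin of error = 2.576 × 1.8145 = 4.6742
CI: x̄ ± margin = 198 ± 4.6742
CI: (193.3258, 202.6742)

Answer: (193.3258, 202.6742)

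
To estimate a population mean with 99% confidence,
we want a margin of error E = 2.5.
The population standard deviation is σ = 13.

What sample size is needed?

Answer: n = 180

Derivation:
z_0.005 = 2.576
n = (z×σ/E)² = (2.576×13/2.5)²
n = 179.4314
Round up: n = 180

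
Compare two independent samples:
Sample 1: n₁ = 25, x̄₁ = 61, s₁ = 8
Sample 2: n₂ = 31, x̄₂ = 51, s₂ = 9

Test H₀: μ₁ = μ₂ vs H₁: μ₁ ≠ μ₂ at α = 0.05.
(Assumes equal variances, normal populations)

Answer: t = 4.3408, reject H₀

Derivation:
Pooled variance: s²_p = [24×8² + 30×9²]/(54) = 73.4444
s_p = 8.5700
SE = s_p×√(1/n₁ + 1/n₂) = 8.5700×√(1/25 + 1/31) = 2.3037
t = (x̄₁ - x̄₂)/SE = (61 - 51)/2.3037 = 4.3408
df = 54, t-critical = ±2.005
Decision: reject H₀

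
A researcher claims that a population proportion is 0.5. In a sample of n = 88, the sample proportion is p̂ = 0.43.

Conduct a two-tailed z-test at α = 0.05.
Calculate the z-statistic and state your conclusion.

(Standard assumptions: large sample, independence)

Answer: z = -1.3133, fail to reject H₀

Derivation:
H₀: p = 0.5, H₁: p ≠ 0.5
Standard error: SE = √(p₀(1-p₀)/n) = √(0.5×0.5/88) = 0.053300
z-statistic: z = (p̂ - p₀)/SE = (0.43 - 0.5)/0.053300 = -1.3133
Critical value: z_0.025 = ±1.960
p-value = 0.1891
Decision: fail to reject H₀ at α = 0.05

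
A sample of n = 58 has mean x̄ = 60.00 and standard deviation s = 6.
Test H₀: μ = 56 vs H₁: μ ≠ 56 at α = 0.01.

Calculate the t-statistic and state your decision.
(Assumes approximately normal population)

Answer: t = 5.0774, reject H₀

Derivation:
df = n - 1 = 57
SE = s/√n = 6/√58 = 0.7878
t = (x̄ - μ₀)/SE = (60.00 - 56)/0.7878 = 5.0774
Critical value: t_{0.005,57} = ±2.665
p-value < 0.0001
Decision: reject H₀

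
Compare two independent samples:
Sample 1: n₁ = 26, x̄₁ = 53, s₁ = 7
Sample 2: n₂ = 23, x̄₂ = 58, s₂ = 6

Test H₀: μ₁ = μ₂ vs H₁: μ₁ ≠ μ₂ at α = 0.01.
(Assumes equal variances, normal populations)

Pooled variance: s²_p = [25×7² + 22×6²]/(47) = 42.9149
s_p = 6.5509
SE = s_p×√(1/n₁ + 1/n₂) = 6.5509×√(1/26 + 1/23) = 1.8752
t = (x̄₁ - x̄₂)/SE = (53 - 58)/1.8752 = -2.6664
df = 47, t-critical = ±2.685
Decision: fail to reject H₀

Answer: t = -2.6664, fail to reject H₀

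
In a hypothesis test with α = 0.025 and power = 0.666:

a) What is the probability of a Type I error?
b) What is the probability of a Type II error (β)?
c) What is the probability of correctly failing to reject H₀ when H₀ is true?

Answer: a) 0.025, b) 0.334, c) 0.975

Derivation:
a) Type I error probability = α = 0.025
b) Power = P(reject H₀ | H₁ true) = 1 - β = 0.666, so Type II error probability = β = 1 - Power = 0.334
c) P(fail to reject H₀ | H₀ true) = 1 - α = 0.975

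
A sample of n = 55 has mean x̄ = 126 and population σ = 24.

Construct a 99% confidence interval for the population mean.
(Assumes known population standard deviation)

Confidence level: 99%, α = 0.01
z_0.005 = 2.576
SE = σ/√n = 24/√55 = 3.2362
Margin of error = 2.576 × 3.2362 = 8.3365
CI: x̄ ± margin = 126 ± 8.3365
CI: (117.6635, 134.3365)

Answer: (117.6635, 134.3365)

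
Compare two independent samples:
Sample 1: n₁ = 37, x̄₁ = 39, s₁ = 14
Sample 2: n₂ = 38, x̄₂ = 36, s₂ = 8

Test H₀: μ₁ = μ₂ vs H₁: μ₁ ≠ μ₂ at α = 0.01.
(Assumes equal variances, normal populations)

Answer: t = 1.1432, fail to reject H₀

Derivation:
Pooled variance: s²_p = [36×14² + 37×8²]/(73) = 129.0959
s_p = 11.3620
SE = s_p×√(1/n₁ + 1/n₂) = 11.3620×√(1/37 + 1/38) = 2.6242
t = (x̄₁ - x̄₂)/SE = (39 - 36)/2.6242 = 1.1432
df = 73, t-critical = ±2.645
Decision: fail to reject H₀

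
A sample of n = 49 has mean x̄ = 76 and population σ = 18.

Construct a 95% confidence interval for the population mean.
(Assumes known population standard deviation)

Answer: (70.9601, 81.0399)

Derivation:
Confidence level: 95%, α = 0.05
z_0.025 = 1.960
SE = σ/√n = 18/√49 = 2.5714
Margin of error = 1.960 × 2.5714 = 5.0399
CI: x̄ ± margin = 76 ± 5.0399
CI: (70.9601, 81.0399)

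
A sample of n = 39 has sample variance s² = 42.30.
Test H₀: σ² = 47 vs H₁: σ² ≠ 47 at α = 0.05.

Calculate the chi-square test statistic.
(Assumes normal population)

df = n - 1 = 38
χ² = (n-1)s²/σ₀² = 38×42.30/47 = 34.2000
Critical values: χ²_{0.975,38} = 22.878, χ²_{0.025,38} = 56.896
Rejection region: χ² < 22.878 or χ² > 56.896
Decision: fail to reject H₀

Answer: χ² = 34.2000, fail to reject H₀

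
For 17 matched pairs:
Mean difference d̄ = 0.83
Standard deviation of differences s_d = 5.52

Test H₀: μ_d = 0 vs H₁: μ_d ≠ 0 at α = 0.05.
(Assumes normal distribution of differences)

df = n - 1 = 16
SE = s_d/√n = 5.52/√17 = 1.3388
t = d̄/SE = 0.83/1.3388 = 0.6200
Critical value: t_{0.025,16} = ±2.120
p-value ≈ 0.5440
Decision: fail to reject H₀

Answer: t = 0.6200, fail to reject H₀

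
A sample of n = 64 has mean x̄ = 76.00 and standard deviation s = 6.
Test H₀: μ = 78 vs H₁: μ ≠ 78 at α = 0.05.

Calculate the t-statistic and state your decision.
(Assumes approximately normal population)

Answer: t = -2.6667, reject H₀

Derivation:
df = n - 1 = 63
SE = s/√n = 6/√64 = 0.7500
t = (x̄ - μ₀)/SE = (76.00 - 78)/0.7500 = -2.6667
Critical value: t_{0.025,63} = ±1.998
p-value ≈ 0.0097
Decision: reject H₀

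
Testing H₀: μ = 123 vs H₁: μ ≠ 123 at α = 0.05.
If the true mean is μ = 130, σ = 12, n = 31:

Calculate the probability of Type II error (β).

SE = σ/√n = 12/√31 = 2.1553
Critical values: μ₀ ± z_0.025×SE = 123 ± 1.960×2.1553
Acceptance region: (118.7756, 127.2244)
Under H₁ (μ = 130): z_high = (127.2244 - 130)/2.1553 = -1.2878, z_low = (118.7756 - 130)/2.1553 = -5.2078
β = P(not reject | H₁) = Φ(-1.2878) - Φ(-5.2078) ≈ 0.0989

Answer: β ≈ 0.0989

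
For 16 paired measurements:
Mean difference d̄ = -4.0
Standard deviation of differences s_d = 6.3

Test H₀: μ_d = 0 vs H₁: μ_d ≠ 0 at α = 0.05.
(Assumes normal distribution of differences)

Answer: t = -2.5397, reject H₀

Derivation:
df = n - 1 = 15
SE = s_d/√n = 6.3/√16 = 1.5750
t = d̄/SE = -4.0/1.5750 = -2.5397
Critical value: t_{0.025,15} = ±2.131
p-value ≈ 0.0227
Decision: reject H₀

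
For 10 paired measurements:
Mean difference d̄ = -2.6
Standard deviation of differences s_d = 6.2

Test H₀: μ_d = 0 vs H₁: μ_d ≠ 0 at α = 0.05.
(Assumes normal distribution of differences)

df = n - 1 = 9
SE = s_d/√n = 6.2/√10 = 1.9606
t = d̄/SE = -2.6/1.9606 = -1.3261
Critical value: t_{0.025,9} = ±2.262
p-value ≈ 0.2175
Decision: fail to reject H₀

Answer: t = -1.3261, fail to reject H₀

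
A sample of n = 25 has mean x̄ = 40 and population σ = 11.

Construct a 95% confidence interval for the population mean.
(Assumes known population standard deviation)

Confidence level: 95%, α = 0.05
z_0.025 = 1.960
SE = σ/√n = 11/√25 = 2.2000
Margin of error = 1.960 × 2.2000 = 4.3120
CI: x̄ ± margin = 40 ± 4.3120
CI: (35.6880, 44.3120)

Answer: (35.6880, 44.3120)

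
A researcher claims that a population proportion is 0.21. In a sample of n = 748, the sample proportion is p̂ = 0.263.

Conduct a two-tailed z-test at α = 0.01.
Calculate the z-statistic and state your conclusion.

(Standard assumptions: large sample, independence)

H₀: p = 0.21, H₁: p ≠ 0.21
Standard error: SE = √(p₀(1-p₀)/n) = √(0.21×0.79/748) = 0.014893
z-statistic: z = (p̂ - p₀)/SE = (0.263 - 0.21)/0.014893 = 3.5587
Critical value: z_0.005 = ±2.576
p-value = 0.0004
Decision: reject H₀ at α = 0.01

Answer: z = 3.5587, reject H₀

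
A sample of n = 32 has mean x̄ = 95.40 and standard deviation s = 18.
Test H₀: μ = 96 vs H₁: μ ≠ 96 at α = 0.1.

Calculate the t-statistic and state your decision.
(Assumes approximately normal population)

df = n - 1 = 31
SE = s/√n = 18/√32 = 3.1820
t = (x̄ - μ₀)/SE = (95.40 - 96)/3.1820 = -0.1886
Critical value: t_{0.05,31} = ±1.696
p-value ≈ 0.8516
Decision: fail to reject H₀

Answer: t = -0.1886, fail to reject H₀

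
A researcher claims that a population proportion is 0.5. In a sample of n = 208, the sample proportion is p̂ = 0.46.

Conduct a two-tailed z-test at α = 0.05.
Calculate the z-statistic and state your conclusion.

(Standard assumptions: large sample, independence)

H₀: p = 0.5, H₁: p ≠ 0.5
Standard error: SE = √(p₀(1-p₀)/n) = √(0.5×0.5/208) = 0.034669
z-statistic: z = (p̂ - p₀)/SE = (0.46 - 0.5)/0.034669 = -1.1538
Critical value: z_0.025 = ±1.960
p-value = 0.2486
Decision: fail to reject H₀ at α = 0.05

Answer: z = -1.1538, fail to reject H₀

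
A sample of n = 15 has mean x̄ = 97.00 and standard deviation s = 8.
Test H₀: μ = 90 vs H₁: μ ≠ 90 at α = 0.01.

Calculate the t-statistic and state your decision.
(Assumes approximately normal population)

df = n - 1 = 14
SE = s/√n = 8/√15 = 2.0656
t = (x̄ - μ₀)/SE = (97.00 - 90)/2.0656 = 3.3888
Critical value: t_{0.005,14} = ±2.977
p-value ≈ 0.0044
Decision: reject H₀

Answer: t = 3.3888, reject H₀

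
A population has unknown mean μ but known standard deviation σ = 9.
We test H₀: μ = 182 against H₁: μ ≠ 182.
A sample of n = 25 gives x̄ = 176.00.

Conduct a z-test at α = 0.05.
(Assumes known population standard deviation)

Standard error: SE = σ/√n = 9/√25 = 1.8000
z-statistic: z = (x̄ - μ₀)/SE = (176.00 - 182)/1.8000 = -3.3333
Critical value: ±1.960
p-value = 0.0009
Decision: reject H₀

Answer: z = -3.3333, reject H₀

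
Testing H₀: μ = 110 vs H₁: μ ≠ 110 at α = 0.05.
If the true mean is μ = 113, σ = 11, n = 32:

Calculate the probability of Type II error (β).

SE = σ/√n = 11/√32 = 1.9445
Critical values: μ₀ ± z_0.025×SE = 110 ± 1.960×1.9445
Acceptance region: (106.1888, 113.8112)
Under H₁ (μ = 113): z_high = (113.8112 - 113)/1.9445 = 0.4172, z_low = (106.1888 - 113)/1.9445 = -3.5028
β = P(not reject | H₁) = Φ(0.4172) - Φ(-3.5028) ≈ 0.6615

Answer: β ≈ 0.6615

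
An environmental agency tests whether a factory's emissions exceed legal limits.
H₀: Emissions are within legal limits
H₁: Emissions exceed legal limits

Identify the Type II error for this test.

Answer: Failing to cite a factory whose emissions actually exceed the limit

Derivation:
Type I error: rejecting H₀ when it is actually true (false positive).
Type II error: failing to reject H₀ when H₁ is actually true (false negative).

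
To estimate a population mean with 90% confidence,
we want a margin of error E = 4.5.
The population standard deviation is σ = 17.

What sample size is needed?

z_0.05 = 1.645
n = (z×σ/E)² = (1.645×17/4.5)²
n = 38.6193
Round up: n = 39

Answer: n = 39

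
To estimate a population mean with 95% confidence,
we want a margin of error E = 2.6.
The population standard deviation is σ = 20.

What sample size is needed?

z_0.025 = 1.960
n = (z×σ/E)² = (1.960×20/2.6)²
n = 227.3136
Round up: n = 228

Answer: n = 228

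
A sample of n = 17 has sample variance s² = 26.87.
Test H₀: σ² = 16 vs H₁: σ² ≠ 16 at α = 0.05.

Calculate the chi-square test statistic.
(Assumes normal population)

Answer: χ² = 26.8700, fail to reject H₀

Derivation:
df = n - 1 = 16
χ² = (n-1)s²/σ₀² = 16×26.87/16 = 26.8700
Critical values: χ²_{0.975,16} = 6.908, χ²_{0.025,16} = 28.845
Rejection region: χ² < 6.908 or χ² > 28.845
Decision: fail to reject H₀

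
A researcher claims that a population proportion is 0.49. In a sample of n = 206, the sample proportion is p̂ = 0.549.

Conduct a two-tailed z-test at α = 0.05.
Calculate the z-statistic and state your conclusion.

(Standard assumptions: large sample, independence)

Answer: z = 1.6939, fail to reject H₀

Derivation:
H₀: p = 0.49, H₁: p ≠ 0.49
Standard error: SE = √(p₀(1-p₀)/n) = √(0.49×0.51/206) = 0.034830
z-statistic: z = (p̂ - p₀)/SE = (0.549 - 0.49)/0.034830 = 1.6939
Critical value: z_0.025 = ±1.960
p-value = 0.0903
Decision: fail to reject H₀ at α = 0.05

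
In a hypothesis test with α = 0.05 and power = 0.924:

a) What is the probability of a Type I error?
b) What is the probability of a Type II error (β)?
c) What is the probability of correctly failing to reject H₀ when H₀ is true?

a) Type I error probability = α = 0.05
b) Power = P(reject H₀ | H₁ true) = 1 - β = 0.924, so Type II error probability = β = 1 - Power = 0.076
c) P(fail to reject H₀ | H₀ true) = 1 - α = 0.95

Answer: a) 0.05, b) 0.076, c) 0.95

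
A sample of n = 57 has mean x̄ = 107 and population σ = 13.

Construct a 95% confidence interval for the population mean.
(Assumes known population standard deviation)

Answer: (103.6251, 110.3749)

Derivation:
Confidence level: 95%, α = 0.05
z_0.025 = 1.960
SE = σ/√n = 13/√57 = 1.7219
Margin of error = 1.960 × 1.7219 = 3.3749
CI: x̄ ± margin = 107 ± 3.3749
CI: (103.6251, 110.3749)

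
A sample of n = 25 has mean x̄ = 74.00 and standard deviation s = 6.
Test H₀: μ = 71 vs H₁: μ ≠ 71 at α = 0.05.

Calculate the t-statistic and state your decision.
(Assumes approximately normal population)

Answer: t = 2.5000, reject H₀

Derivation:
df = n - 1 = 24
SE = s/√n = 6/√25 = 1.2000
t = (x̄ - μ₀)/SE = (74.00 - 71)/1.2000 = 2.5000
Critical value: t_{0.025,24} = ±2.064
p-value ≈ 0.0197
Decision: reject H₀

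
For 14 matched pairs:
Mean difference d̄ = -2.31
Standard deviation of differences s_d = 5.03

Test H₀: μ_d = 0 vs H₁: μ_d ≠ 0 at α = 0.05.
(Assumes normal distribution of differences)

df = n - 1 = 13
SE = s_d/√n = 5.03/√14 = 1.3443
t = d̄/SE = -2.31/1.3443 = -1.7184
Critical value: t_{0.025,13} = ±2.160
p-value ≈ 0.1094
Decision: fail to reject H₀

Answer: t = -1.7184, fail to reject H₀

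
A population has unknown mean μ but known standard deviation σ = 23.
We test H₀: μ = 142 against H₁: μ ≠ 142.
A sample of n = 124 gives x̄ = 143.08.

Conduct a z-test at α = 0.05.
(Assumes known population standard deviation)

Answer: z = 0.5229, fail to reject H₀

Derivation:
Standard error: SE = σ/√n = 23/√124 = 2.0655
z-statistic: z = (x̄ - μ₀)/SE = (143.08 - 142)/2.0655 = 0.5229
Critical value: ±1.960
p-value = 0.6010
Decision: fail to reject H₀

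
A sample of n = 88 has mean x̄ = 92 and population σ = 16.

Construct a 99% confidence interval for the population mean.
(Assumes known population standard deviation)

Answer: (87.6064, 96.3936)

Derivation:
Confidence level: 99%, α = 0.01
z_0.005 = 2.576
SE = σ/√n = 16/√88 = 1.7056
Margin of error = 2.576 × 1.7056 = 4.3936
CI: x̄ ± margin = 92 ± 4.3936
CI: (87.6064, 96.3936)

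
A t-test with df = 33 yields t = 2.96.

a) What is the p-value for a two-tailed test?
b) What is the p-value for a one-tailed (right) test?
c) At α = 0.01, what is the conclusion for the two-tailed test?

Using t-distribution with df = 33:
a) Two-tailed: p = 2×P(T > 2.96) = 0.0057
b) One-tailed: p = P(T > 2.96) = 0.0028
c) 0.0057 < 0.01, reject H₀

Answer: a) 0.0057, b) 0.0028, c) reject H₀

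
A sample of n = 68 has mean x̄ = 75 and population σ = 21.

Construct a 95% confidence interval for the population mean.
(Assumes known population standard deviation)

Confidence level: 95%, α = 0.05
z_0.025 = 1.960
SE = σ/√n = 21/√68 = 2.5466
Margin of error = 1.960 × 2.5466 = 4.9913
CI: x̄ ± margin = 75 ± 4.9913
CI: (70.0087, 79.9913)

Answer: (70.0087, 79.9913)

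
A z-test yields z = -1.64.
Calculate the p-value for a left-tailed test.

For z = -1.64:
p = P(Z < -1.64) = Φ(-1.64) = 0.0505

Answer: p-value ≈ 0.0505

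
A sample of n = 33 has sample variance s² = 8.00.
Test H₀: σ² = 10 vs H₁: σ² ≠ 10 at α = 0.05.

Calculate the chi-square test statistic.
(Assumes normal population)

df = n - 1 = 32
χ² = (n-1)s²/σ₀² = 32×8.00/10 = 25.6000
Critical values: χ²_{0.975,32} = 18.291, χ²_{0.025,32} = 49.480
Rejection region: χ² < 18.291 or χ² > 49.480
Decision: fail to reject H₀

Answer: χ² = 25.6000, fail to reject H₀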